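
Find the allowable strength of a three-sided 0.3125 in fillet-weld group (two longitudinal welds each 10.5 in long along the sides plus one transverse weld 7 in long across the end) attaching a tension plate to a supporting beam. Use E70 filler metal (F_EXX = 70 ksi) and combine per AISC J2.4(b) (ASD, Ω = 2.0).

t_e = 0.707 × 0.3125 = 0.2209 in.
R_nwl = 0.6 × 70 × 0.2209 × 21 = 194.9 kip (longitudinal, 2 welds).
R_nwt = 0.6 × 70 × 0.2209 × 7 = 64.96 kip (transverse, base value).
(i) R_nwl + R_nwt = 259.8 kip; (ii) 0.85 R_nwl + 1.5 R_nwt = 263.1 kip.
R_n = max = 263.1 kip [governs: (ii)]; R_n/Ω = 131.5 kip.

R_n/Ω ≈ 132 kip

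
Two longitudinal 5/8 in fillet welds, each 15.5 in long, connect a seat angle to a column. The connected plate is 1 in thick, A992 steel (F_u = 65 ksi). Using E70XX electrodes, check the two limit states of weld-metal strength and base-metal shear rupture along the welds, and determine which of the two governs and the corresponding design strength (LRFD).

E70XX → F_EXX = 70 ksi.
t_e = 0.707 × 0.625 = 0.4419 in; L = 31 in.
Weld metal: φR_n = 0.75 × 0.6 × 70 × 0.4419 × 31 = 431.5 kip.
Base metal (shear rupture): φR_n = 0.75 × 0.6 × 65 × 1 × 31 = 906.8 kip.
Governing: weld metal.

φR_n ≈ 431 kip (weld metal governs)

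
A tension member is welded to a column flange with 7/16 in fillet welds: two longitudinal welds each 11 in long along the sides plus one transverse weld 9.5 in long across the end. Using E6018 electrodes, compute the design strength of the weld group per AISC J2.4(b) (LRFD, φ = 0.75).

φR_n ≈ 275 kip

E60XX → F_EXX = 60 ksi.
t_e = 0.707 × 0.4375 = 0.3093 in.
R_nwl = 0.6 × 60 × 0.3093 × 22 = 245 kip (longitudinal, 2 welds).
R_nwt = 0.6 × 60 × 0.3093 × 9.5 = 105.8 kip (transverse, base value).
(i) R_nwl + R_nwt = 350.8 kip; (ii) 0.85 R_nwl + 1.5 R_nwt = 366.9 kip.
R_n = max = 366.9 kip [governs: (ii)]; φR_n = 275.2 kip.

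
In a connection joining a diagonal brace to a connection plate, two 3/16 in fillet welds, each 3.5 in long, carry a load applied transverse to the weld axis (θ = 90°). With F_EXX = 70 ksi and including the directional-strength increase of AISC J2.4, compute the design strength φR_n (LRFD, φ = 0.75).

t_e = 0.707 × 0.1875 = 0.1326 in; A_we = 0.1326 × 7 = 0.9279 in².
Directional factor: 1.0 + 0.5 sin^1.5(90°) = 1.5.
F_nw = 0.6 × 70 × 1.5 = 63 ksi.
φR_n = 0.75 × 63 × 0.9279 = 43.85 kip.

φR_n ≈ 43.8 kip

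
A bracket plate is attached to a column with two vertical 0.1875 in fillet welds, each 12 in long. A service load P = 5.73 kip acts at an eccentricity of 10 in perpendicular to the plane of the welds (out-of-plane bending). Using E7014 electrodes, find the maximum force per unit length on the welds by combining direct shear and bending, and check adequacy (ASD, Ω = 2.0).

E70XX → F_EXX = 70 ksi.
L_w = 2 × 12 = 24 in; section modulus (unit throat) S = 2 × L²/6 = 48 in².
Direct shear f_v = P/L_w = 5.73/24 = 0.2388 kip/in.
Moment M = P × e = 5.73 × 10 = 57.3 kip·in; bending f_b = M/S = 1.194 kip/in.
f_max = √(f_v² + f_b²) = √(0.2388² + 1.194²) = 1.217 kip/in.
r_n/Ω = (1/2.0) × 0.6 × 70 × (0.707 × 0.1875) = 2.784 kip/in → adequate.

f_max ≈ 1.22 kip/in; adequate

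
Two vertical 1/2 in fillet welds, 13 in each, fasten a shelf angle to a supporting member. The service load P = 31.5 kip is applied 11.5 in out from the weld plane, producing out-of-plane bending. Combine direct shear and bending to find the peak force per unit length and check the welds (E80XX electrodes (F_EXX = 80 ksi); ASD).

f_max ≈ 6.54 kip/in; adequate

L_w = 2 × 13 = 26 in; section modulus (unit throat) S = 2 × L²/6 = 56.33 in².
Direct shear f_v = P/L_w = 31.5/26 = 1.212 kip/in.
Moment M = P × e = 31.5 × 11.5 = 362.25 kip·in; bending f_b = M/S = 6.43 kip/in.
f_max = √(f_v² + f_b²) = √(1.212² + 6.43²) = 6.544 kip/in.
r_n/Ω = (1/2.0) × 0.6 × 80 × (0.707 × 0.5) = 8.484 kip/in → adequate.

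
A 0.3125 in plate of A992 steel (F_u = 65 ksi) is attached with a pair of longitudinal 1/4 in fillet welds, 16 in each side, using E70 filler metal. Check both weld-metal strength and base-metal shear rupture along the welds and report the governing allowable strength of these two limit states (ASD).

R_n/Ω ≈ 119 kip (weld metal governs)

E70XX → F_EXX = 70 ksi.
t_e = 0.707 × 0.25 = 0.1767 in; L = 32 in.
Weld metal: R_n/Ω = (1/2.0) × 0.6 × 70 × 0.1767 × 32 = 118.8 kip.
Base metal (shear rupture): R_n/Ω = (1/2.0) × 0.6 × 65 × 0.3125 × 32 = 195 kip.
Governing: weld metal.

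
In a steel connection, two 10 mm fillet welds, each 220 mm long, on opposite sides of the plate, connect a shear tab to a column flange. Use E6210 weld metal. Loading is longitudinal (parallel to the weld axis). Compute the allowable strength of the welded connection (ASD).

R_n/Ω ≈ 579 kN

E62XX → F_EXX = 620 MPa.
Effective throat t_e = 0.707 × 10 = 7.07 mm.
Total length L = 440 mm; A_we = 7.07 × 440 = 3111 mm².
F_nw = 0.6 F_EXX = 0.6 × 620 = 372 MPa.
R_n = 372 × 3111 × 10⁻³ = 1157 kN; R_n/Ω = 1157/2.0 = 578.6 kN.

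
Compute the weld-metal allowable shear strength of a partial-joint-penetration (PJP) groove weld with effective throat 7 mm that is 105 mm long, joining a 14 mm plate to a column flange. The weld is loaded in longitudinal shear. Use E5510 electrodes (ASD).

E55XX → F_EXX = 550 MPa.
Effective throat (given) t_e = 7 mm.
A_we = 7 × 105 = 735 mm².
F_nw = 0.6 F_EXX = 330 MPa.
R_n/Ω = (330 × 735) / 2.0 × 10⁻³ = 121.3 kN.

R_n/Ω ≈ 121 kN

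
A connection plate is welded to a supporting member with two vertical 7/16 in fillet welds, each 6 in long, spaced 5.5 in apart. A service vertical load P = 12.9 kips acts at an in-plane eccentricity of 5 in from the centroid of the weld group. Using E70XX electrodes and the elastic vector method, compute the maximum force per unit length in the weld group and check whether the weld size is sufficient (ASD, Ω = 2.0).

E70XX → F_EXX = 70 ksi.
Total weld length L_w = 12 in. Treat welds as unit-width lines.
Polar moment about centroid: J = 2[d³/12 + d(b/2)²] = 2[6³/12 + 6×2.75²] = 126.8 in³.
Direct shear f_v = P/L_w = 12.9 / 12 = 1.075 kip/in (vertical).
Torsion M = P·e = 12.9 × 5 = 64.5 kip·in.
Critical point at (x, y) = (2.75, 3) from centroid. f_tx = M·y/J = 1.527 kip/in; f_ty = M·x/J = 1.399 kip/in.
Resultant f_max = √[f_tx² + (f_v + f_ty)²] = √[1.527² + (1.075 + 1.399)²] = 2.907 kip/in.
Capacity per unit length: r_n/Ω = (1/2.0) × 0.6 × 70 × (0.707 × 0.4375) = 6.496 kip/in.
2.907 ≤ 6.496 → adequate.

f_max ≈ 2.91 kip/in; adequate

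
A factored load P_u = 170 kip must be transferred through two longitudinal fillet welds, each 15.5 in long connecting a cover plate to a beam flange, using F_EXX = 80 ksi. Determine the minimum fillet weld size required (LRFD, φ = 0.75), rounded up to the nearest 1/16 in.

Total weld length L = 31 in.
Required throat t_e = P_u / (φ × 0.6 F_EXX × L) = 170 / (0.75 × 0.6 × 80 × 31) = 0.1523 in.
Required leg w = t_e / 0.707 = 0.2155 in → use 1/4 in.

w = 1/4 in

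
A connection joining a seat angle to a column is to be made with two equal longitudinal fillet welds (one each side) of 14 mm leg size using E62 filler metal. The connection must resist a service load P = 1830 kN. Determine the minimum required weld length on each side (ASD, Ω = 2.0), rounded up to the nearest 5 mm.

L = 500 mm on each side

E62XX → F_EXX = 620 MPa.
Throat t_e = 0.707 × 14 = 9.898 mm.
r_n/Ω = (0.6 × 620 × 9.898) / 2.0 = 1841 N/mm = 1.841 kN/mm.
L_req = P / (r_n/Ω) = 1830 / 1.841 = 994 mm total.
Per side: 994 / 2 = 497 mm.
Round up → use L = 500 mm on each side.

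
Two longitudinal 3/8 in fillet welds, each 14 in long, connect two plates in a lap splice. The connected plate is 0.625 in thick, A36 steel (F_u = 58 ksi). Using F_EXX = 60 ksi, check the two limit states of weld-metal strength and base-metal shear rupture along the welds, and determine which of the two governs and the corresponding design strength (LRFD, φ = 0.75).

φR_n ≈ 200 kip (weld metal governs)

t_e = 0.707 × 0.375 = 0.2651 in; L = 28 in.
Weld metal: φR_n = 0.75 × 0.6 × 60 × 0.2651 × 28 = 200.4 kip.
Base metal (shear rupture): φR_n = 0.75 × 0.6 × 58 × 0.625 × 28 = 456.8 kip.
Governing: weld metal.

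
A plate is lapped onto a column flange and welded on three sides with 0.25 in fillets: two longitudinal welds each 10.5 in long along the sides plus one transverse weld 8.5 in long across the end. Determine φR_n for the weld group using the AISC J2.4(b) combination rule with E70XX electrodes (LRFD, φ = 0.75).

E70XX → F_EXX = 70 ksi.
t_e = 0.707 × 0.25 = 0.1767 in.
R_nwl = 0.6 × 70 × 0.1767 × 21 = 155.9 kips (longitudinal, 2 welds).
R_nwt = 0.6 × 70 × 0.1767 × 8.5 = 63.1 kips (transverse, base value).
(i) R_nwl + R_nwt = 219 kips; (ii) 0.85 R_nwl + 1.5 R_nwt = 227.2 kips.
R_n = max = 227.2 kips [governs: (ii)]; φR_n = 170.4 kips.

φR_n ≈ 170 kips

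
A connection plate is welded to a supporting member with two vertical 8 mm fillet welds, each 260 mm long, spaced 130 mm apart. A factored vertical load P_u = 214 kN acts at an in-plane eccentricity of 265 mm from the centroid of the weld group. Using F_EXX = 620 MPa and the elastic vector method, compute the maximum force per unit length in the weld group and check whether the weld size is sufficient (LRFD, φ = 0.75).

f_max ≈ 1830 N/mm; NOT adequate

Total weld length L_w = 520 mm. Treat welds as unit-width lines.
Polar moment about centroid: J = 2[d³/12 + d(b/2)²] = 2[260³/12 + 260×65²] = 5126000 mm³.
Direct shear f_v = P/L_w = 214×10³ / 520 = 411.5 N/mm (vertical).
Torsion M = P·e = 214×10³ × 265 = 56710000 N·mm.
Critical point at (x, y) = (65, 130) from centroid. f_tx = M·y/J = 1438 N/mm; f_ty = M·x/J = 719.1 N/mm.
Resultant f_max = √[f_tx² + (f_v + f_ty)²] = √[1438² + (411.5 + 719.1)²] = 1829 N/mm.
Capacity per unit length: φr_n = 0.75 × 0.6 × 620 × (0.707 × 8) = 1578 N/mm.
1829 > 1578 → NOT adequate.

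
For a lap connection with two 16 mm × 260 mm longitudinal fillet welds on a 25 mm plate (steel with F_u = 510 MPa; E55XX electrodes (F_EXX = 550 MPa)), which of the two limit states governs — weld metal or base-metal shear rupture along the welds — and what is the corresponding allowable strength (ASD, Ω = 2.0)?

t_e = 0.707 × 16 = 11.31 mm; L = 520 mm.
Weld metal: R_n/Ω = (1/2.0) × 0.6 × 550 × 11.31 × 520 × 10⁻³ = 970.6 kN.
Base metal (shear rupture): R_n/Ω = (1/2.0) × 0.6 × 510 × 25 × 520 × 10⁻³ = 1989 kN.
Governing: weld metal.

R_n/Ω ≈ 971 kN (weld metal governs)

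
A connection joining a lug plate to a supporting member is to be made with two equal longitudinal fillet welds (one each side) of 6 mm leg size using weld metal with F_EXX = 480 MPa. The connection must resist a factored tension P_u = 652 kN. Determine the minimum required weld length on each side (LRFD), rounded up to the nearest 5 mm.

Throat t_e = 0.707 × 6 = 4.242 mm.
φr_n = 0.75 × 0.6 × 480 × 4.242 × 10⁻³ = 0.9163 kN/mm.
L_req = P_u / φr_n = 652 / 0.9163 = 711.6 mm total.
Per side: 711.6 / 2 = 355.8 mm.
Round up → use L = 360 mm on each side.

L = 360 mm on each side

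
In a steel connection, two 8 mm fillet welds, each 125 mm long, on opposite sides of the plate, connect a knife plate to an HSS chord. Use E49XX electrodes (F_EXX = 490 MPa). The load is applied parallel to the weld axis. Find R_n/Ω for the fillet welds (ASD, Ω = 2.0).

R_n/Ω ≈ 208 kN

Effective throat t_e = 0.707 × 8 = 5.656 mm.
Total length L = 250 mm; A_we = 5.656 × 250 = 1414 mm².
F_nw = 0.6 F_EXX = 0.6 × 490 = 294 MPa.
R_n = 294 × 1414 × 10⁻³ = 415.7 kN; R_n/Ω = 415.7/2.0 = 207.9 kN.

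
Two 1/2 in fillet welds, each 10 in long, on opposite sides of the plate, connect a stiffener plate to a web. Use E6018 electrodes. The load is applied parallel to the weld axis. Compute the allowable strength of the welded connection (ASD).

E60XX → F_EXX = 60 ksi.
Effective throat t_e = 0.707 × 0.5 = 0.3535 in.
Total length L = 20 in; A_we = 0.3535 × 20 = 7.07 in².
F_nw = 0.6 F_EXX = 0.6 × 60 = 36 ksi.
R_n = 36 × 7.07 = 254.5 kip; R_n/Ω = 254.5/2.0 = 127.3 kip.

R_n/Ω ≈ 127 kip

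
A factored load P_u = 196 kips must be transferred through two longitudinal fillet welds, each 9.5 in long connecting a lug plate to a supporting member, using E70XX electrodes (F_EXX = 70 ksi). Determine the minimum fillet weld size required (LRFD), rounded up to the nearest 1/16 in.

w = 1/2 in

Total weld length L = 19 in.
Required throat t_e = P_u / (φ × 0.6 F_EXX × L) = 196 / (0.75 × 0.6 × 70 × 19) = 0.3275 in.
Required leg w = t_e / 0.707 = 0.4632 in → use 1/2 in.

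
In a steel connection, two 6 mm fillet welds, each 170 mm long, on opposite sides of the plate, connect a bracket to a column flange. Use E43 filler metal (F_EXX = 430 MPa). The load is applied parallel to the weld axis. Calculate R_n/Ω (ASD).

Effective throat t_e = 0.707 × 6 = 4.242 mm.
Total length L = 340 mm; A_we = 4.242 × 340 = 1442 mm².
F_nw = 0.6 F_EXX = 0.6 × 430 = 258 MPa.
R_n = 258 × 1442 × 10⁻³ = 372.1 kN; R_n/Ω = 372.1/2.0 = 186.1 kN.

R_n/Ω ≈ 186 kN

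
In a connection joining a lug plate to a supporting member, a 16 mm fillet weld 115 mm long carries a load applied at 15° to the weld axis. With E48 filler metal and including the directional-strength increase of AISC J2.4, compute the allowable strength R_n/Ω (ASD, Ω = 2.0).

R_n/Ω ≈ 200 kN

E48XX → F_EXX = 480 MPa.
t_e = 0.707 × 16 = 11.31 mm; A_we = 11.31 × 115 = 1301 mm².
Directional factor: 1.0 + 0.5 sin^1.5(15°) = 1.066.
F_nw = 0.6 × 480 × 1.066 = 307 MPa.
R_n/Ω = (307 × 1301) / 2.0 × 10⁻³ = 199.7 kN.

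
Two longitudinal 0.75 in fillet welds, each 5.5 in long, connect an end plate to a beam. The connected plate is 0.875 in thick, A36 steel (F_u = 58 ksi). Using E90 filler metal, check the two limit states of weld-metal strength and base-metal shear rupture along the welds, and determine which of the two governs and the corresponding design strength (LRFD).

φR_n ≈ 236 kips (weld metal governs)

E90XX → F_EXX = 90 ksi.
t_e = 0.707 × 0.75 = 0.5302 in; L = 11 in.
Weld metal: φR_n = 0.75 × 0.6 × 90 × 0.5302 × 11 = 236.2 kips.
Base metal (shear rupture): φR_n = 0.75 × 0.6 × 58 × 0.875 × 11 = 251.2 kips.
Governing: weld metal.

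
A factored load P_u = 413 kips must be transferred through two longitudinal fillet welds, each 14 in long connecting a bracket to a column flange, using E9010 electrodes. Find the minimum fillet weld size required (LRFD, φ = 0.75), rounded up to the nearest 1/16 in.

w = 9/16 in

E90XX → F_EXX = 90 ksi.
Total weld length L = 28 in.
Required throat t_e = P_u / (φ × 0.6 F_EXX × L) = 413 / (0.75 × 0.6 × 90 × 28) = 0.3642 in.
Required leg w = t_e / 0.707 = 0.5151 in → use 9/16 in.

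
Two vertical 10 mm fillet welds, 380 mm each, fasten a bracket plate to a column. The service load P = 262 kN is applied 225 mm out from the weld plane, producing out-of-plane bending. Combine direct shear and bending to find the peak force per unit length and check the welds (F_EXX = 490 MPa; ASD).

f_max ≈ 1270 N/mm; NOT adequate

L_w = 2 × 380 = 760 mm; section modulus (unit throat) S = 2 × L²/6 = 48130 mm².
Direct shear f_v = P/L_w = 262×10³/760 = 344.7 N/mm.
Moment M = P × e = 262×10³ × 225 = 58950000 N·mm; bending f_b = M/S = 1225 N/mm.
f_max = √(f_v² + f_b²) = √(344.7² + 1225²) = 1272 N/mm.
r_n/Ω = (1/2.0) × 0.6 × 490 × (0.707 × 10) = 1039 N/mm → NOT adequate.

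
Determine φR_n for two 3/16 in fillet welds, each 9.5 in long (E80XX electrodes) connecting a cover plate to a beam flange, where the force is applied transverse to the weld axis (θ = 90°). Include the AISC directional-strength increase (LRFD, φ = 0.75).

φR_n ≈ 136 kip

E80XX → F_EXX = 80 ksi.
t_e = 0.707 × 0.1875 = 0.1326 in; A_we = 0.1326 × 19 = 2.519 in².
Directional factor: 1.0 + 0.5 sin^1.5(90°) = 1.5.
F_nw = 0.6 × 80 × 1.5 = 72 ksi.
φR_n = 0.75 × 72 × 2.519 = 136 kip.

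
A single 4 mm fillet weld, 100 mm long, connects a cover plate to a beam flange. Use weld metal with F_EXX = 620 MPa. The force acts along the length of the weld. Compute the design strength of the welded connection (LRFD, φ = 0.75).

Effective throat t_e = 0.707 × 4 = 2.828 mm.
Total length L = 100 mm; A_we = 2.828 × 100 = 282.8 mm².
F_nw = 0.6 F_EXX = 0.6 × 620 = 372 MPa.
φR_n = 0.75 × 372 × 282.8 × 10⁻³ = 78.9 kN.

φR_n ≈ 78.9 kN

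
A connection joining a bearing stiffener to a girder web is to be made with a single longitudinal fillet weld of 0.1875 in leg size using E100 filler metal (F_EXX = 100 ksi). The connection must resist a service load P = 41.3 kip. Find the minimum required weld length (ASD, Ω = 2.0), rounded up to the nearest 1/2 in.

Throat t_e = 0.707 × 0.1875 = 0.1326 in.
r_n/Ω = (0.6 × 100 × 0.1326) / 2.0 = 3.977 kip/in.
L_req = P / (r_n/Ω) = 41.3 / 3.977 = 10.39 in total.
Round up → use L = 10.5 in.

L = 10.5 in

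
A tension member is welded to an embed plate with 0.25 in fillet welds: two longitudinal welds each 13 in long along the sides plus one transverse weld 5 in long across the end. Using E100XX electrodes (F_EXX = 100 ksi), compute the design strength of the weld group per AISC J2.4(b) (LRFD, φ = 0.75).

φR_n ≈ 247 kip

t_e = 0.707 × 0.25 = 0.1767 in.
R_nwl = 0.6 × 100 × 0.1767 × 26 = 275.7 kip (longitudinal, 2 welds).
R_nwt = 0.6 × 100 × 0.1767 × 5 = 53.02 kip (transverse, base value).
(i) R_nwl + R_nwt = 328.8 kip; (ii) 0.85 R_nwl + 1.5 R_nwt = 313.9 kip.
R_n = max = 328.8 kip [governs: (i)]; φR_n = 246.6 kip.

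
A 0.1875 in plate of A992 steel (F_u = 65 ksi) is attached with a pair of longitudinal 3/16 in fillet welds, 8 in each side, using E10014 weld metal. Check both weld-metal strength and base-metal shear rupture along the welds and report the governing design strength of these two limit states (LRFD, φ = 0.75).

φR_n ≈ 87.8 kips (base-metal shear rupture governs)

E100XX → F_EXX = 100 ksi.
t_e = 0.707 × 0.1875 = 0.1326 in; L = 16 in.
Weld metal: φR_n = 0.75 × 0.6 × 100 × 0.1326 × 16 = 95.45 kips.
Base metal (shear rupture): φR_n = 0.75 × 0.6 × 65 × 0.1875 × 16 = 87.75 kips.
Governing: base-metal shear rupture.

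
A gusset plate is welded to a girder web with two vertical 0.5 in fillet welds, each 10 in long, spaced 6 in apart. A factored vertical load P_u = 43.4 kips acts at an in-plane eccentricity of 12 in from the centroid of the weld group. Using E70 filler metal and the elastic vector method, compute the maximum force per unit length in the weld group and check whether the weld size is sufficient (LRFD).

E70XX → F_EXX = 70 ksi.
Total weld length L_w = 20 in. Treat welds as unit-width lines.
Polar moment about centroid: J = 2[d³/12 + d(b/2)²] = 2[10³/12 + 10×3²] = 346.7 in³.
Direct shear f_v = P/L_w = 43.4 / 20 = 2.17 kip/in (vertical).
Torsion M = P·e = 43.4 × 12 = 520.8 kip·in.
Critical point at (x, y) = (3, 5) from centroid. f_tx = M·y/J = 7.512 kip/in; f_ty = M·x/J = 4.507 kip/in.
Resultant f_max = √[f_tx² + (f_v + f_ty)²] = √[7.512² + (2.17 + 4.507)²] = 10.05 kip/in.
Capacity per unit length: φr_n = 0.75 × 0.6 × 70 × (0.707 × 0.5) = 11.14 kip/in.
10.05 ≤ 11.14 → adequate.

f_max ≈ 10.1 kip/in; adequate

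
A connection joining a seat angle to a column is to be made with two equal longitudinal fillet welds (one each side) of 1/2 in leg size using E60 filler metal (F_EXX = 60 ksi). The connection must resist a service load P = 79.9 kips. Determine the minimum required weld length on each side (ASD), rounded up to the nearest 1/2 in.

Throat t_e = 0.707 × 0.5 = 0.3535 in.
r_n/Ω = (0.6 × 60 × 0.3535) / 2.0 = 6.363 kip/in.
L_req = P / (r_n/Ω) = 79.9 / 6.363 = 12.56 in total.
Per side: 12.56 / 2 = 6.278 in.
Round up → use L = 6.5 in on each side.

L = 6.5 in on each side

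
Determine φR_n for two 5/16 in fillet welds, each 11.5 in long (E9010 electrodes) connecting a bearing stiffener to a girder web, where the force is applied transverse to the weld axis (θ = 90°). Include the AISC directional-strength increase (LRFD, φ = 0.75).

E90XX → F_EXX = 90 ksi.
t_e = 0.707 × 0.3125 = 0.2209 in; A_we = 0.2209 × 23 = 5.082 in².
Directional factor: 1.0 + 0.5 sin^1.5(90°) = 1.5.
F_nw = 0.6 × 90 × 1.5 = 81 ksi.
φR_n = 0.75 × 81 × 5.082 = 308.7 kip.

φR_n ≈ 309 kip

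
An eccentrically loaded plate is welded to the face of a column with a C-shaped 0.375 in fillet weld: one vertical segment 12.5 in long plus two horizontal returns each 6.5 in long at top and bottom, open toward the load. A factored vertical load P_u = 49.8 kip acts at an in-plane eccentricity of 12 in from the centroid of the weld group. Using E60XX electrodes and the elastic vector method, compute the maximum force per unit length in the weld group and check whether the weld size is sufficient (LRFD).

E60XX → F_EXX = 60 ksi.
Total weld length L_w = 25.5 in. Treat welds as unit-width lines.
Centroid: x̄ = 2×6.5×3.25 / 25.5 = 1.657 in from the vertical weld.
Polar moment about centroid: J = I_x + I_y = [12.5³/12 + 2×6.5×6.25²] + [12.5×1.657² + 2(6.5³/12 + 6.5×1.593²)] = 783.7 in³.
Direct shear f_v = P/L_w = 49.8 / 25.5 = 1.953 kip/in (vertical).
Torsion M = P·e = 49.8 × 12 = 597.6 kip·in.
Critical point at (x, y) = (4.843, 6.25) from centroid. f_tx = M·y/J = 4.766 kip/in; f_ty = M·x/J = 3.693 kip/in.
Resultant f_max = √[f_tx² + (f_v + f_ty)²] = √[4.766² + (1.953 + 3.693)²] = 7.389 kip/in.
Capacity per unit length: φr_n = 0.75 × 0.6 × 60 × (0.707 × 0.375) = 7.158 kip/in.
7.389 > 7.158 → NOT adequate.

f_max ≈ 7.39 kip/in; NOT adequate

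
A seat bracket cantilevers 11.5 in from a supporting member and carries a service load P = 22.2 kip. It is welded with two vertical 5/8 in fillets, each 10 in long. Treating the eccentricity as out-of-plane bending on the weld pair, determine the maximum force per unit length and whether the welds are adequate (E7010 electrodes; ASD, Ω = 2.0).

f_max ≈ 7.74 kip/in; adequate

E70XX → F_EXX = 70 ksi.
L_w = 2 × 10 = 20 in; section modulus (unit throat) S = 2 × L²/6 = 33.33 in².
Direct shear f_v = P/L_w = 22.2/20 = 1.11 kip/in.
Moment M = P × e = 22.2 × 11.5 = 255.3 kip·in; bending f_b = M/S = 7.659 kip/in.
f_max = √(f_v² + f_b²) = √(1.11² + 7.659²) = 7.739 kip/in.
r_n/Ω = (1/2.0) × 0.6 × 70 × (0.707 × 0.625) = 9.279 kip/in → adequate.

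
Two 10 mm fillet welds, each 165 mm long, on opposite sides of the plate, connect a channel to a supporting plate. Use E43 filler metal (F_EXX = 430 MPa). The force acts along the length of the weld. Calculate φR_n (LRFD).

φR_n ≈ 451 kN

Effective throat t_e = 0.707 × 10 = 7.07 mm.
Total length L = 330 mm; A_we = 7.07 × 330 = 2333 mm².
F_nw = 0.6 F_EXX = 0.6 × 430 = 258 MPa.
φR_n = 0.75 × 258 × 2333 × 10⁻³ = 451.5 kN.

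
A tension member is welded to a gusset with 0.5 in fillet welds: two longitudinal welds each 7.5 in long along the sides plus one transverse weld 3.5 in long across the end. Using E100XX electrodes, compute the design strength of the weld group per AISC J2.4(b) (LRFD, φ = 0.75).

E100XX → F_EXX = 100 ksi.
t_e = 0.707 × 0.5 = 0.3535 in.
R_nwl = 0.6 × 100 × 0.3535 × 15 = 318.1 kips (longitudinal, 2 welds).
R_nwt = 0.6 × 100 × 0.3535 × 3.5 = 74.23 kips (transverse, base value).
(i) R_nwl + R_nwt = 392.4 kips; (ii) 0.85 R_nwl + 1.5 R_nwt = 381.8 kips.
R_n = max = 392.4 kips [governs: (i)]; φR_n = 294.3 kips.

φR_n ≈ 294 kips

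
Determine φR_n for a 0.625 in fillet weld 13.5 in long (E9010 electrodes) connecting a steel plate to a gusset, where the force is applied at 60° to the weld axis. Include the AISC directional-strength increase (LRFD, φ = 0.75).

E90XX → F_EXX = 90 ksi.
t_e = 0.707 × 0.625 = 0.4419 in; A_we = 0.4419 × 13.5 = 5.965 in².
Directional factor: 1.0 + 0.5 sin^1.5(60°) = 1.403.
F_nw = 0.6 × 90 × 1.403 = 75.76 ksi.
φR_n = 0.75 × 75.76 × 5.965 = 338.9 kip.

φR_n ≈ 339 kip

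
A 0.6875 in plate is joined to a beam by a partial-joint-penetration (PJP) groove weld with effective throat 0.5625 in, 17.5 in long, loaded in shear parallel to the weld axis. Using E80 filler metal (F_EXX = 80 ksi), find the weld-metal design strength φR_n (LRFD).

Effective throat (given) t_e = 0.5625 in.
A_we = 0.5625 × 17.5 = 9.844 in².
F_nw = 0.6 F_EXX = 48 ksi.
φR_n = 0.75 × 48 × 9.844 = 354.4 kip.

φR_n ≈ 354 kip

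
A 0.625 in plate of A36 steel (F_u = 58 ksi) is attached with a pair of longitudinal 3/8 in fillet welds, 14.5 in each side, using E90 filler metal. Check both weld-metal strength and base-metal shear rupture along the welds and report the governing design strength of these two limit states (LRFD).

φR_n ≈ 311 kips (weld metal governs)

E90XX → F_EXX = 90 ksi.
t_e = 0.707 × 0.375 = 0.2651 in; L = 29 in.
Weld metal: φR_n = 0.75 × 0.6 × 90 × 0.2651 × 29 = 311.4 kips.
Base metal (shear rupture): φR_n = 0.75 × 0.6 × 58 × 0.625 × 29 = 473.1 kips.
Governing: weld metal.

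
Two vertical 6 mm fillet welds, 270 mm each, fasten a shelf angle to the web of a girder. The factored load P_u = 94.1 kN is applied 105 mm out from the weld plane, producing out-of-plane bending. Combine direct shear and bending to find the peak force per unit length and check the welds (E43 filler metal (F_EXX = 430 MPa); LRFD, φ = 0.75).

L_w = 2 × 270 = 540 mm; section modulus (unit throat) S = 2 × L²/6 = 24300 mm².
Direct shear f_v = P/L_w = 94.1×10³/540 = 174.3 N/mm.
Moment M = P × e = 94.1×10³ × 105 = 9880500 N·mm; bending f_b = M/S = 406.6 N/mm.
f_max = √(f_v² + f_b²) = √(174.3² + 406.6²) = 442.4 N/mm.
φr_n = 0.75 × 0.6 × 430 × (0.707 × 6) = 820.8 N/mm → adequate.

f_max ≈ 442 N/mm; adequate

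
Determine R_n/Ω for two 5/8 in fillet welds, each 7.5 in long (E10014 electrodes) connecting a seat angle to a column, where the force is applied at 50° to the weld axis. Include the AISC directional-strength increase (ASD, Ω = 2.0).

R_n/Ω ≈ 266 kips

E100XX → F_EXX = 100 ksi.
t_e = 0.707 × 0.625 = 0.4419 in; A_we = 0.4419 × 15 = 6.628 in².
Directional factor: 1.0 + 0.5 sin^1.5(50°) = 1.335.
F_nw = 0.6 × 100 × 1.335 = 80.11 ksi.
R_n/Ω = (80.11 × 6.628) / 2.0 = 265.5 kips.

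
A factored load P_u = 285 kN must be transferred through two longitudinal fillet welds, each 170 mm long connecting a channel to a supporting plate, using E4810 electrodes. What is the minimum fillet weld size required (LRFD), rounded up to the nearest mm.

E48XX → F_EXX = 480 MPa.
Total weld length L = 340 mm.
Required throat t_e = P_u / (φ × 0.6 F_EXX × L) = 285 / (0.75 × 0.6 × 480 × 340 × 10⁻³) = 3.881 mm.
Required leg w = t_e / 0.707 = 5.489 mm → use 6 mm.

w = 6 mm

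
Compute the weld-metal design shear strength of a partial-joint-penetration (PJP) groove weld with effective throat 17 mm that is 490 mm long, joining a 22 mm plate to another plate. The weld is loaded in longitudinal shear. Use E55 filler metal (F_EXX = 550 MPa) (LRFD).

Effective throat (given) t_e = 17 mm.
A_we = 17 × 490 = 8330 mm².
F_nw = 0.6 F_EXX = 330 MPa.
φR_n = 0.75 × 330 × 8330 × 10⁻³ = 2062 kN.

φR_n ≈ 2060 kN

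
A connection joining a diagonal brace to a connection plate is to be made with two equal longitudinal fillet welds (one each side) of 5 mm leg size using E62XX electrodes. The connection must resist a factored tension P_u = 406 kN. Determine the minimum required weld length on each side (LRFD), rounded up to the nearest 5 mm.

L = 210 mm on each side

E62XX → F_EXX = 620 MPa.
Throat t_e = 0.707 × 5 = 3.535 mm.
φr_n = 0.75 × 0.6 × 620 × 3.535 × 10⁻³ = 0.9863 kN/mm.
L_req = P_u / φr_n = 406 / 0.9863 = 411.7 mm total.
Per side: 411.7 / 2 = 205.8 mm.
Round up → use L = 210 mm on each side.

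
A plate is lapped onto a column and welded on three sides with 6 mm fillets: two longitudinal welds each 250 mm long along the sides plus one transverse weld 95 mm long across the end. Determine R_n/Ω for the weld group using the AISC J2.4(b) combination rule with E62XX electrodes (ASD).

R_n/Ω ≈ 469 kN

E62XX → F_EXX = 620 MPa.
t_e = 0.707 × 6 = 4.242 mm.
R_nwl = 0.6 × 620 × 4.242 × 500 × 10⁻³ = 789 kN (longitudinal, 2 welds).
R_nwt = 0.6 × 620 × 4.242 × 95 × 10⁻³ = 149.9 kN (transverse, base value).
(i) R_nwl + R_nwt = 938.9 kN; (ii) 0.85 R_nwl + 1.5 R_nwt = 895.5 kN.
R_n = max = 938.9 kN [governs: (i)]; R_n/Ω = 469.5 kN.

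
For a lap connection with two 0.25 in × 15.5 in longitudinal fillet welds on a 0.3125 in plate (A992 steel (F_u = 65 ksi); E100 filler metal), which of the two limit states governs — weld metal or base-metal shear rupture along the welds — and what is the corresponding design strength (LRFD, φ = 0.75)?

E100XX → F_EXX = 100 ksi.
t_e = 0.707 × 0.25 = 0.1767 in; L = 31 in.
Weld metal: φR_n = 0.75 × 0.6 × 100 × 0.1767 × 31 = 246.6 kip.
Base metal (shear rupture): φR_n = 0.75 × 0.6 × 65 × 0.3125 × 31 = 283.4 kip.
Governing: weld metal.

φR_n ≈ 247 kip (weld metal governs)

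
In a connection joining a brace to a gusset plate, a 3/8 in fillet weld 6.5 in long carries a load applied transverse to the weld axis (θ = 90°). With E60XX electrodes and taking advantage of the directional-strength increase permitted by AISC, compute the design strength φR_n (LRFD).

φR_n ≈ 69.8 kips

E60XX → F_EXX = 60 ksi.
t_e = 0.707 × 0.375 = 0.2651 in; A_we = 0.2651 × 6.5 = 1.723 in².
Directional factor: 1.0 + 0.5 sin^1.5(90°) = 1.5.
F_nw = 0.6 × 60 × 1.5 = 54 ksi.
φR_n = 0.75 × 54 × 1.723 = 69.79 kips.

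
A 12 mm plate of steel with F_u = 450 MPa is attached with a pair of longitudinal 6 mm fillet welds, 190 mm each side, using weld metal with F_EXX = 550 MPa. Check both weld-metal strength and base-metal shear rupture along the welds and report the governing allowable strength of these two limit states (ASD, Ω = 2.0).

t_e = 0.707 × 6 = 4.242 mm; L = 380 mm.
Weld metal: R_n/Ω = (1/2.0) × 0.6 × 550 × 4.242 × 380 × 10⁻³ = 266 kN.
Base metal (shear rupture): R_n/Ω = (1/2.0) × 0.6 × 450 × 12 × 380 × 10⁻³ = 615.6 kN.
Governing: weld metal.

R_n/Ω ≈ 266 kN (weld metal governs)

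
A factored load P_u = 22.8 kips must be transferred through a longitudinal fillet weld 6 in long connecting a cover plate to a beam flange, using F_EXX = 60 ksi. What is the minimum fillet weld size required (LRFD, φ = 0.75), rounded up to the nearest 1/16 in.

w = 1/4 in

Total weld length L = 6 in.
Required throat t_e = P_u / (φ × 0.6 F_EXX × L) = 22.8 / (0.75 × 0.6 × 60 × 6) = 0.1407 in.
Required leg w = t_e / 0.707 = 0.1991 in → use 1/4 in.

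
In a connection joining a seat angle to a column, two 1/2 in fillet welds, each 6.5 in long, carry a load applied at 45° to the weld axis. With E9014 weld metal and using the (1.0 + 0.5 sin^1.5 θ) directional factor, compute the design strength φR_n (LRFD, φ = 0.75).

E90XX → F_EXX = 90 ksi.
t_e = 0.707 × 0.5 = 0.3535 in; A_we = 0.3535 × 13 = 4.595 in².
Directional factor: 1.0 + 0.5 sin^1.5(45°) = 1.297.
F_nw = 0.6 × 90 × 1.297 = 70.05 ksi.
φR_n = 0.75 × 70.05 × 4.595 = 241.5 kips.

φR_n ≈ 241 kips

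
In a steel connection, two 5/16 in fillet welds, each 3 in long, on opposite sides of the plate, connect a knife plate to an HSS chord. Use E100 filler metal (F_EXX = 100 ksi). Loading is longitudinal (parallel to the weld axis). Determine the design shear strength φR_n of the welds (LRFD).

Effective throat t_e = 0.707 × 0.3125 = 0.2209 in.
Total length L = 6 in; A_we = 0.2209 × 6 = 1.326 in².
F_nw = 0.6 F_EXX = 0.6 × 100 = 60 ksi.
φR_n = 0.75 × 60 × 1.326 = 59.65 kips.

φR_n ≈ 59.7 kips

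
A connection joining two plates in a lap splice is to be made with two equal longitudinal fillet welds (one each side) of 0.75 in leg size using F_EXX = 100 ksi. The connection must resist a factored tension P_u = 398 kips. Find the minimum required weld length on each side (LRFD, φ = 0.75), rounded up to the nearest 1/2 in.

Throat t_e = 0.707 × 0.75 = 0.5302 in.
φr_n = 0.75 × 0.6 × 100 × 0.5302 = 23.86 kips/in.
L_req = P_u / φr_n = 398 / 23.86 = 16.68 in total.
Per side: 16.68 / 2 = 8.34 in.
Round up → use L = 8.5 in on each side.

L = 8.5 in on each side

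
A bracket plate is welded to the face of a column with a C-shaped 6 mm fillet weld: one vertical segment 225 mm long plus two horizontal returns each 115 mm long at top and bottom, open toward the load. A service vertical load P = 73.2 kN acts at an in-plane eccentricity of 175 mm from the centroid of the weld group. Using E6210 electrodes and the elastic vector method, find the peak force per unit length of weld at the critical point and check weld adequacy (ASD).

f_max ≈ 518 N/mm; adequate

E62XX → F_EXX = 620 MPa.
Total weld length L_w = 455 mm. Treat welds as unit-width lines.
Centroid: x̄ = 2×115×57.5 / 455 = 29.07 mm from the vertical weld.
Polar moment about centroid: J = I_x + I_y = [225³/12 + 2×115×112.5²] + [225×29.07² + 2(115³/12 + 115×28.43²)] = 4490000 mm³.
Direct shear f_v = P/L_w = 73.2×10³ / 455 = 160.9 N/mm (vertical).
Torsion M = P·e = 73.2×10³ × 175 = 12810000 N·mm.
Critical point at (x, y) = (85.93, 112.5) from centroid. f_tx = M·y/J = 321 N/mm; f_ty = M·x/J = 245.2 N/mm.
Resultant f_max = √[f_tx² + (f_v + f_ty)²] = √[321² + (160.9 + 245.2)²] = 517.6 N/mm.
Capacity per unit length: r_n/Ω = (1/2.0) × 0.6 × 620 × (0.707 × 6) = 789 N/mm.
517.6 ≤ 789 → adequate.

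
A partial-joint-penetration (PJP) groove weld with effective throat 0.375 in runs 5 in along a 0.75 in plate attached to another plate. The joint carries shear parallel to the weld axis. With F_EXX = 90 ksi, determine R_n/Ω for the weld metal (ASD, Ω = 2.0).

R_n/Ω ≈ 50.6 kip

Effective throat (given) t_e = 0.375 in.
A_we = 0.375 × 5 = 1.875 in².
F_nw = 0.6 F_EXX = 54 ksi.
R_n/Ω = (54 × 1.875) / 2.0 = 50.62 kip.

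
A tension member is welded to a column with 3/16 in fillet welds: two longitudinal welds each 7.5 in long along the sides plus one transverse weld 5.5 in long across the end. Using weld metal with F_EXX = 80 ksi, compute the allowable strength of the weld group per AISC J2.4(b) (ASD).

R_n/Ω ≈ 66.8 kip

t_e = 0.707 × 0.1875 = 0.1326 in.
R_nwl = 0.6 × 80 × 0.1326 × 15 = 95.44 kip (longitudinal, 2 welds).
R_nwt = 0.6 × 80 × 0.1326 × 5.5 = 35 kip (transverse, base value).
(i) R_nwl + R_nwt = 130.4 kip; (ii) 0.85 R_nwl + 1.5 R_nwt = 133.6 kip.
R_n = max = 133.6 kip [governs: (ii)]; R_n/Ω = 66.81 kip.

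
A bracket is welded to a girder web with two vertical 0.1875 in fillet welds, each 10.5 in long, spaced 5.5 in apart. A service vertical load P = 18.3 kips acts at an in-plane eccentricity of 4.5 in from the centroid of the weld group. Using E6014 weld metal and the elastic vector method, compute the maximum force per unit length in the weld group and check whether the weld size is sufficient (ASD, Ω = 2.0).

E60XX → F_EXX = 60 ksi.
Total weld length L_w = 21 in. Treat welds as unit-width lines.
Polar moment about centroid: J = 2[d³/12 + d(b/2)²] = 2[10.5³/12 + 10.5×2.75²] = 351.8 in³.
Direct shear f_v = P/L_w = 18.3 / 21 = 0.8714 kip/in (vertical).
Torsion M = P·e = 18.3 × 4.5 = 82.35 kip·in.
Critical point at (x, y) = (2.75, 5.25) from centroid. f_tx = M·y/J = 1.229 kip/in; f_ty = M·x/J = 0.6438 kip/in.
Resultant f_max = √[f_tx² + (f_v + f_ty)²] = √[1.229² + (0.8714 + 0.6438)²] = 1.951 kip/in.
Capacity per unit length: r_n/Ω = (1/2.0) × 0.6 × 60 × (0.707 × 0.1875) = 2.386 kip/in.
1.951 ≤ 2.386 → adequate.

f_max ≈ 1.95 kip/in; adequate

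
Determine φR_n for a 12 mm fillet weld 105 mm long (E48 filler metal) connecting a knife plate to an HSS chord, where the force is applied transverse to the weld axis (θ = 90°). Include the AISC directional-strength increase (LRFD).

φR_n ≈ 289 kN

E48XX → F_EXX = 480 MPa.
t_e = 0.707 × 12 = 8.484 mm; A_we = 8.484 × 105 = 890.8 mm².
Directional factor: 1.0 + 0.5 sin^1.5(90°) = 1.5.
F_nw = 0.6 × 480 × 1.5 = 432 MPa.
φR_n = 0.75 × 432 × 890.8 × 10⁻³ = 288.6 kN.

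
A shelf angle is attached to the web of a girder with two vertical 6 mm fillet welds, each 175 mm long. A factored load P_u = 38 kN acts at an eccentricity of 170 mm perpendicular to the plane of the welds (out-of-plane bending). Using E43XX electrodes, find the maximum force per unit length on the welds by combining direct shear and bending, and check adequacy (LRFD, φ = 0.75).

f_max ≈ 642 N/mm; adequate

E43XX → F_EXX = 430 MPa.
L_w = 2 × 175 = 350 mm; section modulus (unit throat) S = 2 × L²/6 = 10210 mm².
Direct shear f_v = P/L_w = 38×10³/350 = 108.6 N/mm.
Moment M = P × e = 38×10³ × 170 = 6460000 N·mm; bending f_b = M/S = 632.8 N/mm.
f_max = √(f_v² + f_b²) = √(108.6² + 632.8²) = 642.1 N/mm.
φr_n = 0.75 × 0.6 × 430 × (0.707 × 6) = 820.8 N/mm → adequate.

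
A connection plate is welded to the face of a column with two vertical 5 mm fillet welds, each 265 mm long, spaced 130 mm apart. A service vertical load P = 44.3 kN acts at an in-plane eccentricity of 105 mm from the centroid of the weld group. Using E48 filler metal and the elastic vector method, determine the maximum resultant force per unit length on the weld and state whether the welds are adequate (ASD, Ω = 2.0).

f_max ≈ 182 N/mm; adequate

E48XX → F_EXX = 480 MPa.
Total weld length L_w = 530 mm. Treat welds as unit-width lines.
Polar moment about centroid: J = 2[d³/12 + d(b/2)²] = 2[265³/12 + 265×65²] = 5341000 mm³.
Direct shear f_v = P/L_w = 44.3×10³ / 530 = 83.58 N/mm (vertical).
Torsion M = P·e = 44.3×10³ × 105 = 4651500 N·mm.
Critical point at (x, y) = (65, 132.5) from centroid. f_tx = M·y/J = 115.4 N/mm; f_ty = M·x/J = 56.61 N/mm.
Resultant f_max = √[f_tx² + (f_v + f_ty)²] = √[115.4² + (83.58 + 56.61)²] = 181.6 N/mm.
Capacity per unit length: r_n/Ω = (1/2.0) × 0.6 × 480 × (0.707 × 5) = 509 N/mm.
181.6 ≤ 509 → adequate.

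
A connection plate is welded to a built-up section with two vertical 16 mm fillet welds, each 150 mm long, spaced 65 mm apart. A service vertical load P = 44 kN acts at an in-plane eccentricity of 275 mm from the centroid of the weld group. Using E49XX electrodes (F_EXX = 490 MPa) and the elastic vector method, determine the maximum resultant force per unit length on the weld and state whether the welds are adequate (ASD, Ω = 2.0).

f_max ≈ 1190 N/mm; adequate

Total weld length L_w = 300 mm. Treat welds as unit-width lines.
Polar moment about centroid: J = 2[d³/12 + d(b/2)²] = 2[150³/12 + 150×32.5²] = 879400 mm³.
Direct shear f_v = P/L_w = 44×10³ / 300 = 146.7 N/mm (vertical).
Torsion M = P·e = 44×10³ × 275 = 12100000 N·mm.
Critical point at (x, y) = (32.5, 75) from centroid. f_tx = M·y/J = 1032 N/mm; f_ty = M·x/J = 447.2 N/mm.
Resultant f_max = √[f_tx² + (f_v + f_ty)²] = √[1032² + (146.7 + 447.2)²] = 1191 N/mm.
Capacity per unit length: r_n/Ω = (1/2.0) × 0.6 × 490 × (0.707 × 16) = 1663 N/mm.
1191 ≤ 1663 → adequate.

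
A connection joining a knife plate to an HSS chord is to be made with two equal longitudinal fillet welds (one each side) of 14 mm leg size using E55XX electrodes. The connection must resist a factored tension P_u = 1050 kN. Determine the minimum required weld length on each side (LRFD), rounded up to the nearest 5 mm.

L = 215 mm on each side

E55XX → F_EXX = 550 MPa.
Throat t_e = 0.707 × 14 = 9.898 mm.
φr_n = 0.75 × 0.6 × 550 × 9.898 × 10⁻³ = 2.45 kN/mm.
L_req = P_u / φr_n = 1050 / 2.45 = 428.6 mm total.
Per side: 428.6 / 2 = 214.3 mm.
Round up → use L = 215 mm on each side.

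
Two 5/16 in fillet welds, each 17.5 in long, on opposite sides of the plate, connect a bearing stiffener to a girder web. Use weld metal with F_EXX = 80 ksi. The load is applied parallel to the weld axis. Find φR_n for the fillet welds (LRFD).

Effective throat t_e = 0.707 × 0.3125 = 0.2209 in.
Total length L = 35 in; A_we = 0.2209 × 35 = 7.733 in².
F_nw = 0.6 F_EXX = 0.6 × 80 = 48 ksi.
φR_n = 0.75 × 48 × 7.733 = 278.4 kips.

φR_n ≈ 278 kips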